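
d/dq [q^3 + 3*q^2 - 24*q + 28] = 3*q^2 + 6*q - 24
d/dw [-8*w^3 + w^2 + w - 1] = -24*w^2 + 2*w + 1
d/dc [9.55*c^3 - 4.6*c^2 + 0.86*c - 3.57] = 28.65*c^2 - 9.2*c + 0.86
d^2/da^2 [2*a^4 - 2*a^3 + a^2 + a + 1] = 24*a^2 - 12*a + 2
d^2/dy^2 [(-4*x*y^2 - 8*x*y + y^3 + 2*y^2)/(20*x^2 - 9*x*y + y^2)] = 10*x*(-5*x - 2)/(125*x^3 - 75*x^2*y + 15*x*y^2 - y^3)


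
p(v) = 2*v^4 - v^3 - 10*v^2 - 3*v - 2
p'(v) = 8*v^3 - 3*v^2 - 20*v - 3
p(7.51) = 5349.85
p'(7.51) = 3066.12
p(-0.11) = -1.79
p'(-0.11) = -0.85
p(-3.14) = 134.21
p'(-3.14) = -217.45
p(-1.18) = -6.86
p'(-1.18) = 3.28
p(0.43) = -5.15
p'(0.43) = -11.52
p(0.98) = -13.64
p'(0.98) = -17.95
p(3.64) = 157.46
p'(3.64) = 270.28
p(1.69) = -24.14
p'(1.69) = -6.75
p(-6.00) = 2464.00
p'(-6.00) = -1719.00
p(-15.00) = 102418.00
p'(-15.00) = -27378.00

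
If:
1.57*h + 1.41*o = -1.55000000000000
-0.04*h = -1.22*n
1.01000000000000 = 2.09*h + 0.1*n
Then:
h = 0.48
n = 0.02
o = -1.64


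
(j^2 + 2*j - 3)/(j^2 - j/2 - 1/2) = 2*(j + 3)/(2*j + 1)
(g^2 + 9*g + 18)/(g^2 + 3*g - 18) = (g + 3)/(g - 3)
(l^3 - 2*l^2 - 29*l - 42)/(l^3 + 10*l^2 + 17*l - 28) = (l^3 - 2*l^2 - 29*l - 42)/(l^3 + 10*l^2 + 17*l - 28)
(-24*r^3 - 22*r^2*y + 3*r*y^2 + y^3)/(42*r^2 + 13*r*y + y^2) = (-4*r^2 - 3*r*y + y^2)/(7*r + y)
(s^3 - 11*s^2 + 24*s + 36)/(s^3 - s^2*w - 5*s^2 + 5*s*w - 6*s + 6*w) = (s - 6)/(s - w)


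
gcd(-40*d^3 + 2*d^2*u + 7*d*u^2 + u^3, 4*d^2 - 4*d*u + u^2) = -2*d + u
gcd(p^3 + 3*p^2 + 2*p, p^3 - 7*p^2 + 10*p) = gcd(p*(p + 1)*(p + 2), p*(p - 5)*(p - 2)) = p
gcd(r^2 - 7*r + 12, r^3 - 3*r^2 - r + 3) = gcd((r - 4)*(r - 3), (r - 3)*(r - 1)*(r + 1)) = r - 3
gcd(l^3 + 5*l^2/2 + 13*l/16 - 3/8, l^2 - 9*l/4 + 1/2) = l - 1/4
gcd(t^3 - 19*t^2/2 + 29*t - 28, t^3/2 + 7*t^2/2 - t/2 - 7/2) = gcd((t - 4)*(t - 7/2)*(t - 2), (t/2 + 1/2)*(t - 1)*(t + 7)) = 1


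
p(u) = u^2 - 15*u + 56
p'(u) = 2*u - 15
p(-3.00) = 110.00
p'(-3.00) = -21.00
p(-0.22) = 59.35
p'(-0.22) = -15.44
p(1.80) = 32.24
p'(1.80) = -11.40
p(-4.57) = 145.43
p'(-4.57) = -24.14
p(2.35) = 26.27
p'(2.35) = -10.30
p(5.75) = 2.81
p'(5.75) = -3.50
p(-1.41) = 79.14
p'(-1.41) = -17.82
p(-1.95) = 89.05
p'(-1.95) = -18.90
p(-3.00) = 110.00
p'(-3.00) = -21.00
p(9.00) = 2.00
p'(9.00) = 3.00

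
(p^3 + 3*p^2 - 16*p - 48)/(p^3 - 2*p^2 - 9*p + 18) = (p^2 - 16)/(p^2 - 5*p + 6)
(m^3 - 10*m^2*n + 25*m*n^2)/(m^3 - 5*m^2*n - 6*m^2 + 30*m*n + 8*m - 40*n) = m*(m - 5*n)/(m^2 - 6*m + 8)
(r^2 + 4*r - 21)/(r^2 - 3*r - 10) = (-r^2 - 4*r + 21)/(-r^2 + 3*r + 10)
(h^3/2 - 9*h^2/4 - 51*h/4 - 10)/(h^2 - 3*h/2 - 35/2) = (-2*h^3 + 9*h^2 + 51*h + 40)/(2*(-2*h^2 + 3*h + 35))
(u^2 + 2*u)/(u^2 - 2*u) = (u + 2)/(u - 2)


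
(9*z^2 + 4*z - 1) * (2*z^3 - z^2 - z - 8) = 18*z^5 - z^4 - 15*z^3 - 75*z^2 - 31*z + 8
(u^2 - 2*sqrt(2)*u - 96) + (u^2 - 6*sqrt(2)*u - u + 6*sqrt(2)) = 2*u^2 - 8*sqrt(2)*u - u - 96 + 6*sqrt(2)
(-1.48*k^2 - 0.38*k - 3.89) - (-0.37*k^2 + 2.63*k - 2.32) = -1.11*k^2 - 3.01*k - 1.57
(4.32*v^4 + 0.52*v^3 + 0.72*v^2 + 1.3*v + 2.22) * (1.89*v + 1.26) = 8.1648*v^5 + 6.426*v^4 + 2.016*v^3 + 3.3642*v^2 + 5.8338*v + 2.7972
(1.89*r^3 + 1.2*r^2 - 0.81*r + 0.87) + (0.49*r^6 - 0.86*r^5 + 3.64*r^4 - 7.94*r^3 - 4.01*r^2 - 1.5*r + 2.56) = 0.49*r^6 - 0.86*r^5 + 3.64*r^4 - 6.05*r^3 - 2.81*r^2 - 2.31*r + 3.43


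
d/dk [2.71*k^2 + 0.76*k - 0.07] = 5.42*k + 0.76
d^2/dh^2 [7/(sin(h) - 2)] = 7*(-2*sin(h) + cos(h)^2 + 1)/(sin(h) - 2)^3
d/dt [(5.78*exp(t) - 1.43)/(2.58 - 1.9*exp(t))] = 12.1954*exp(t)/(1.9*exp(t) - 2.58)^2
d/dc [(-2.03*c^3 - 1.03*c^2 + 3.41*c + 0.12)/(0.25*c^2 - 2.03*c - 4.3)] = (-0.5075*c^4 + 8.2418*c^3 + 27.4254*c^2 + 8.798*c - 14.4194)/(0.0625*c^4 - 1.015*c^3 + 1.9709*c^2 + 17.458*c + 18.49)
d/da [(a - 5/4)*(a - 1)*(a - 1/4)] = 3*a^2 - 5*a + 29/16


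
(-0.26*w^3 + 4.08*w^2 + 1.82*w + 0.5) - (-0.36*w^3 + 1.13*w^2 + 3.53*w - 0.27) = 0.1*w^3 + 2.95*w^2 - 1.71*w + 0.77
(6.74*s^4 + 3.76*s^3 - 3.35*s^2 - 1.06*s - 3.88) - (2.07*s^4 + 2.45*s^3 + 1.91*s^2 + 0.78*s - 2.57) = 4.67*s^4 + 1.31*s^3 - 5.26*s^2 - 1.84*s - 1.31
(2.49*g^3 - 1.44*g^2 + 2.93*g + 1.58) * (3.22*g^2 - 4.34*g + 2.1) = 8.0178*g^5 - 15.4434*g^4 + 20.9132*g^3 - 10.6526*g^2 - 0.704199999999999*g + 3.318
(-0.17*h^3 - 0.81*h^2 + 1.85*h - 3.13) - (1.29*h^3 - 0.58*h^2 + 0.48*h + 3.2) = -1.46*h^3 - 0.23*h^2 + 1.37*h - 6.33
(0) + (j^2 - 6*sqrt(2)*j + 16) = j^2 - 6*sqrt(2)*j + 16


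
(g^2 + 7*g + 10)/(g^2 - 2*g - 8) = (g + 5)/(g - 4)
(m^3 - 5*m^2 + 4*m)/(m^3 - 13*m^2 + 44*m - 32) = m/(m - 8)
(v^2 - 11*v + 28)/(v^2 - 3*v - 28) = (v - 4)/(v + 4)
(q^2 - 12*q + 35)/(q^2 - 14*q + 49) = (q - 5)/(q - 7)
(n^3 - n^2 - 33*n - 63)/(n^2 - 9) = (n^2 - 4*n - 21)/(n - 3)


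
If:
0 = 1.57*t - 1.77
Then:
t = 1.13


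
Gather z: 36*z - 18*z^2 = -18*z^2 + 36*z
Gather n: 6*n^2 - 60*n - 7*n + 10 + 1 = 6*n^2 - 67*n + 11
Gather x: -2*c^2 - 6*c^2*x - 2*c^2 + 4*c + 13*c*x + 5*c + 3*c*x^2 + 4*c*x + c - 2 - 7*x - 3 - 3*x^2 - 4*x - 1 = -4*c^2 + 10*c + x^2*(3*c - 3) + x*(-6*c^2 + 17*c - 11) - 6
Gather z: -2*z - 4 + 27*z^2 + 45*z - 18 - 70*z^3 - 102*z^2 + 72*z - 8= -70*z^3 - 75*z^2 + 115*z - 30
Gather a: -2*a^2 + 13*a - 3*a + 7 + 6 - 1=-2*a^2 + 10*a + 12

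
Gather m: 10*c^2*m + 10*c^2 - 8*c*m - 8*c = 10*c^2 - 8*c + m*(10*c^2 - 8*c)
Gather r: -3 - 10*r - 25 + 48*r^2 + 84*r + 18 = 48*r^2 + 74*r - 10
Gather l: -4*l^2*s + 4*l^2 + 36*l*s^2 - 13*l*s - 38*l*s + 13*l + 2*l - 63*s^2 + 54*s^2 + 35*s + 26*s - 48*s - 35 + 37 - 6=l^2*(4 - 4*s) + l*(36*s^2 - 51*s + 15) - 9*s^2 + 13*s - 4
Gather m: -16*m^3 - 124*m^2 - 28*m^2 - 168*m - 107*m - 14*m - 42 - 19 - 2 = -16*m^3 - 152*m^2 - 289*m - 63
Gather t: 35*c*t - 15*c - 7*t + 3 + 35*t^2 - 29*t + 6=-15*c + 35*t^2 + t*(35*c - 36) + 9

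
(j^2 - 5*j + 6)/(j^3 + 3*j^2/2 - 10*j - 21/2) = 2*(j - 2)/(2*j^2 + 9*j + 7)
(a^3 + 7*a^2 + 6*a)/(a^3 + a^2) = (a + 6)/a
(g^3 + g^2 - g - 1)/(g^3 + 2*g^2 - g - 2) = (g + 1)/(g + 2)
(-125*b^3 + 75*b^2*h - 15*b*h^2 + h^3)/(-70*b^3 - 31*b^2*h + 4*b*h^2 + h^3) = (25*b^2 - 10*b*h + h^2)/(14*b^2 + 9*b*h + h^2)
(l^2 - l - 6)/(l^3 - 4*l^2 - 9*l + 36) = (l + 2)/(l^2 - l - 12)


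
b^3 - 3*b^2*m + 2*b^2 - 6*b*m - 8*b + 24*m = (b - 2)*(b + 4)*(b - 3*m)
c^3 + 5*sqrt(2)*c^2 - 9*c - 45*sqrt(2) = (c - 3)*(c + 3)*(c + 5*sqrt(2))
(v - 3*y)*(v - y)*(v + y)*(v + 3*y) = v^4 - 10*v^2*y^2 + 9*y^4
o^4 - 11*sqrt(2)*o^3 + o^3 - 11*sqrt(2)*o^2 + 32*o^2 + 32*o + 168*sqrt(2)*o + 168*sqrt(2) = (o + 1)*(o - 7*sqrt(2))*(o - 6*sqrt(2))*(o + 2*sqrt(2))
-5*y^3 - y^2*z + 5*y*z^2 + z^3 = (-y + z)*(y + z)*(5*y + z)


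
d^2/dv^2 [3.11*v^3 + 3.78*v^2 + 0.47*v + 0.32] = 18.66*v + 7.56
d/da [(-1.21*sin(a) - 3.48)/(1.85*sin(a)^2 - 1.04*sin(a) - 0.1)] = (2.2385*sin(a)^2 + 12.876*sin(a) - 3.4982)*cos(a)/(3.4225*sin(a)^4 - 3.848*sin(a)^3 + 0.7116*sin(a)^2 + 0.208*sin(a) + 0.01)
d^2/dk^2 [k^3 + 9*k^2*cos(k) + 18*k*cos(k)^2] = -9*k^2*cos(k) - 36*k*sin(k) - 36*k*cos(2*k) + 6*k - 36*sin(2*k) + 18*cos(k)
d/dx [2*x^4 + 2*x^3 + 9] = x^2*(8*x + 6)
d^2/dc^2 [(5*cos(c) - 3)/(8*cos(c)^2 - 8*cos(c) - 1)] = (720*(1 - cos(2*c))^2*cos(c) - 112*(1 - cos(2*c))^2 - 1391*cos(c) - 36*cos(2*c) + 684*cos(3*c) - 160*cos(5*c) + 924)/(8*cos(c) - 4*cos(2*c) - 3)^3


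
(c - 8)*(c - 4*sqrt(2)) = c^2 - 8*c - 4*sqrt(2)*c + 32*sqrt(2)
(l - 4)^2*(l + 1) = l^3 - 7*l^2 + 8*l + 16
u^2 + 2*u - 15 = (u - 3)*(u + 5)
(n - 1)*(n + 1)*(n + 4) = n^3 + 4*n^2 - n - 4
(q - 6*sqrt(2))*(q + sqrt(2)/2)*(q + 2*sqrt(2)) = q^3 - 7*sqrt(2)*q^2/2 - 28*q - 12*sqrt(2)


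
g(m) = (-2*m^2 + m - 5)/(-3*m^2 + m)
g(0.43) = 39.61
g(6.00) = 0.70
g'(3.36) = -0.09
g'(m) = (1 - 4*m)/(-3*m^2 + m) + (6*m - 1)*(-2*m^2 + m - 5)/(-3*m^2 + m)^2 = (m^2 - 30*m + 5)/(m^2*(9*m^2 - 6*m + 1))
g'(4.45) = -0.04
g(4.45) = 0.73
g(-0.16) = 22.01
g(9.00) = 0.68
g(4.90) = 0.72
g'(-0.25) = 65.63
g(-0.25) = 12.29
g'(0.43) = -496.15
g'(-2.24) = 0.26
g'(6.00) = -0.01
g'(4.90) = -0.03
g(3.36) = 0.79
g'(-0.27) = 55.16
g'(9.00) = 0.00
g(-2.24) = 1.00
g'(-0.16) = 175.22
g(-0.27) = 11.08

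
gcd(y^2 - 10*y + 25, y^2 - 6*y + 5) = y - 5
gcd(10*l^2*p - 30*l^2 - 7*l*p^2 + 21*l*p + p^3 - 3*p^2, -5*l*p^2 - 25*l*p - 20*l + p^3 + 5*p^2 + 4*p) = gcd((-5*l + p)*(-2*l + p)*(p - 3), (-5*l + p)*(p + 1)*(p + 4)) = -5*l + p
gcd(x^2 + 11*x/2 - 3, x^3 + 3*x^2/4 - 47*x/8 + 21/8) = x - 1/2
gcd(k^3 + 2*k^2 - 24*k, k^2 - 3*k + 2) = 1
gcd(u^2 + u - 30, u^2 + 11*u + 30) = u + 6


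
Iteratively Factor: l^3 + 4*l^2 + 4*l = (l + 2)*(l^2 + 2*l) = (l + 2)^2*(l)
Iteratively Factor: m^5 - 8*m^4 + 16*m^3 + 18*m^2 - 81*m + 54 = (m - 3)*(m^4 - 5*m^3 + m^2 + 21*m - 18) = (m - 3)*(m - 1)*(m^3 - 4*m^2 - 3*m + 18) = (m - 3)*(m - 1)*(m + 2)*(m^2 - 6*m + 9) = (m - 3)^2*(m - 1)*(m + 2)*(m - 3)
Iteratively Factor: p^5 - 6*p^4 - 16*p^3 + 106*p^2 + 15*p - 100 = (p - 1)*(p^4 - 5*p^3 - 21*p^2 + 85*p + 100) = (p - 1)*(p + 4)*(p^3 - 9*p^2 + 15*p + 25) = (p - 1)*(p + 1)*(p + 4)*(p^2 - 10*p + 25) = (p - 5)*(p - 1)*(p + 1)*(p + 4)*(p - 5)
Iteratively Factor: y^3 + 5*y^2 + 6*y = (y + 3)*(y^2 + 2*y) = y*(y + 3)*(y + 2)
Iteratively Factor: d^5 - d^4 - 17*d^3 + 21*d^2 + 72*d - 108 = (d - 2)*(d^4 + d^3 - 15*d^2 - 9*d + 54) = (d - 2)^2*(d^3 + 3*d^2 - 9*d - 27) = (d - 2)^2*(d + 3)*(d^2 - 9) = (d - 2)^2*(d + 3)^2*(d - 3)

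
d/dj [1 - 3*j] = -3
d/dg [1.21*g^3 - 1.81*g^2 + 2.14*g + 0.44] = 3.63*g^2 - 3.62*g + 2.14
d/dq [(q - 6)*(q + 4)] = 2*q - 2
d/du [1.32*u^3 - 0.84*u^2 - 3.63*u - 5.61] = 3.96*u^2 - 1.68*u - 3.63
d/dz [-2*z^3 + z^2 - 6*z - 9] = -6*z^2 + 2*z - 6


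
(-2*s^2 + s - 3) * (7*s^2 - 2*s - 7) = -14*s^4 + 11*s^3 - 9*s^2 - s + 21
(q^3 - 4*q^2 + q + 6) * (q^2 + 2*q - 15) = q^5 - 2*q^4 - 22*q^3 + 68*q^2 - 3*q - 90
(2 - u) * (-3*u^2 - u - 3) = 3*u^3 - 5*u^2 + u - 6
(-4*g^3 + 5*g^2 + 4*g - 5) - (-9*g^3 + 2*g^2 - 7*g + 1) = 5*g^3 + 3*g^2 + 11*g - 6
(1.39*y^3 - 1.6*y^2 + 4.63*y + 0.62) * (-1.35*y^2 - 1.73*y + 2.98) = -1.8765*y^5 - 0.244699999999999*y^4 + 0.6597*y^3 - 13.6149*y^2 + 12.7248*y + 1.8476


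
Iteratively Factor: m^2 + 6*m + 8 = (m + 4)*(m + 2)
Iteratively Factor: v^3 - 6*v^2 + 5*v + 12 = (v - 3)*(v^2 - 3*v - 4) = (v - 4)*(v - 3)*(v + 1)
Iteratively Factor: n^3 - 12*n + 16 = (n - 2)*(n^2 + 2*n - 8) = (n - 2)*(n + 4)*(n - 2)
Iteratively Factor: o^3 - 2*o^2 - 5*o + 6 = (o - 1)*(o^2 - o - 6) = (o - 1)*(o + 2)*(o - 3)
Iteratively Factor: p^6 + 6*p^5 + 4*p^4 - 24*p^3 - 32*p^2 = (p)*(p^5 + 6*p^4 + 4*p^3 - 24*p^2 - 32*p) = p*(p - 2)*(p^4 + 8*p^3 + 20*p^2 + 16*p) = p*(p - 2)*(p + 4)*(p^3 + 4*p^2 + 4*p) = p^2*(p - 2)*(p + 4)*(p^2 + 4*p + 4) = p^2*(p - 2)*(p + 2)*(p + 4)*(p + 2)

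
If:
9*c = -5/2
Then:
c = -5/18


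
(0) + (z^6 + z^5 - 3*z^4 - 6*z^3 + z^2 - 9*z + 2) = z^6 + z^5 - 3*z^4 - 6*z^3 + z^2 - 9*z + 2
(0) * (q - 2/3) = 0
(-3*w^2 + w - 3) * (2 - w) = 3*w^3 - 7*w^2 + 5*w - 6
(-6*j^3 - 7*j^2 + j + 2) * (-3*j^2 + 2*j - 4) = 18*j^5 + 9*j^4 + 7*j^3 + 24*j^2 - 8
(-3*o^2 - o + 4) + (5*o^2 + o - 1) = 2*o^2 + 3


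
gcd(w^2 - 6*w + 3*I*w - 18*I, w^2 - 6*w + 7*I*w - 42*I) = w - 6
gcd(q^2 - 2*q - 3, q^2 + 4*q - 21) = q - 3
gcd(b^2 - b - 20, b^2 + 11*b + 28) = b + 4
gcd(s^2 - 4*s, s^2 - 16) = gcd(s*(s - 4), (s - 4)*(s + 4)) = s - 4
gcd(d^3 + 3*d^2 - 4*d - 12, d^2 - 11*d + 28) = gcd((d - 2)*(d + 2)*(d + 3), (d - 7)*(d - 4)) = 1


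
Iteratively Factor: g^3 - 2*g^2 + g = (g - 1)*(g^2 - g) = g*(g - 1)*(g - 1)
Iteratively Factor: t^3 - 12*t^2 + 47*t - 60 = (t - 5)*(t^2 - 7*t + 12) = (t - 5)*(t - 4)*(t - 3)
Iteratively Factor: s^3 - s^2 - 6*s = (s)*(s^2 - s - 6) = s*(s - 3)*(s + 2)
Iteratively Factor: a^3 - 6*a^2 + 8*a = (a - 2)*(a^2 - 4*a) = a*(a - 2)*(a - 4)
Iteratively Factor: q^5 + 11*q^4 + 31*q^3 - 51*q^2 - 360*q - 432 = (q - 3)*(q^4 + 14*q^3 + 73*q^2 + 168*q + 144) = (q - 3)*(q + 3)*(q^3 + 11*q^2 + 40*q + 48) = (q - 3)*(q + 3)*(q + 4)*(q^2 + 7*q + 12) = (q - 3)*(q + 3)*(q + 4)^2*(q + 3)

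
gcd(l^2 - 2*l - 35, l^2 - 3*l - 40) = l + 5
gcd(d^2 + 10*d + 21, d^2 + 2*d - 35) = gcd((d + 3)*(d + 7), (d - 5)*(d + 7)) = d + 7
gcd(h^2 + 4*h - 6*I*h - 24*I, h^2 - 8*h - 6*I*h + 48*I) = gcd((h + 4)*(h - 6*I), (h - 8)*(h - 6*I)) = h - 6*I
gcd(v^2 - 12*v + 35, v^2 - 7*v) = v - 7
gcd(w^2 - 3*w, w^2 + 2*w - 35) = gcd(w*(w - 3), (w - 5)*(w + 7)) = 1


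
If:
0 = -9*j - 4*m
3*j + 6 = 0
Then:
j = -2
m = 9/2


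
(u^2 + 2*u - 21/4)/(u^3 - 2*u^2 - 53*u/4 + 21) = 1/(u - 4)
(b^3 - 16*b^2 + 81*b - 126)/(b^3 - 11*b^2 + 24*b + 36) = (b^2 - 10*b + 21)/(b^2 - 5*b - 6)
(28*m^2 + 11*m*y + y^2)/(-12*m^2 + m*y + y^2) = (7*m + y)/(-3*m + y)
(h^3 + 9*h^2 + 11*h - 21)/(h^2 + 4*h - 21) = (h^2 + 2*h - 3)/(h - 3)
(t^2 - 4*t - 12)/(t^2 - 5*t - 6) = (t + 2)/(t + 1)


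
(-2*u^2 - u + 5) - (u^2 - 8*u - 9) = -3*u^2 + 7*u + 14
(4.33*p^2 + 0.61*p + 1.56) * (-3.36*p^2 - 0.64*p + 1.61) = -14.5488*p^4 - 4.8208*p^3 + 1.3393*p^2 - 0.0163*p + 2.5116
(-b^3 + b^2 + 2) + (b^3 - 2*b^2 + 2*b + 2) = -b^2 + 2*b + 4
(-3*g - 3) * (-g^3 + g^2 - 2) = 3*g^4 - 3*g^2 + 6*g + 6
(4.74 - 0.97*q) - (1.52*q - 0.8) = 5.54 - 2.49*q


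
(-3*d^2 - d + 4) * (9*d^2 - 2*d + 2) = -27*d^4 - 3*d^3 + 32*d^2 - 10*d + 8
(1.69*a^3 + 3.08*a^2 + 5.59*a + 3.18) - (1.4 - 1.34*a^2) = 1.69*a^3 + 4.42*a^2 + 5.59*a + 1.78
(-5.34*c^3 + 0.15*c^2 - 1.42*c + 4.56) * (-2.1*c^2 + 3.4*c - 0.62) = 11.214*c^5 - 18.471*c^4 + 6.8028*c^3 - 14.497*c^2 + 16.3844*c - 2.8272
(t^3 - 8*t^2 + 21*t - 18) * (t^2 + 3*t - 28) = t^5 - 5*t^4 - 31*t^3 + 269*t^2 - 642*t + 504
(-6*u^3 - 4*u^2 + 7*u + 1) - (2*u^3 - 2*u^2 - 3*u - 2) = -8*u^3 - 2*u^2 + 10*u + 3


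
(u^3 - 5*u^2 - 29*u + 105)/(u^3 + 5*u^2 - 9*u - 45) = (u - 7)/(u + 3)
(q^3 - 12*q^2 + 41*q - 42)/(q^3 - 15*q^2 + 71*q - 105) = (q - 2)/(q - 5)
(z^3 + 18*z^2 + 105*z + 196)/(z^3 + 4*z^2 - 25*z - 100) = (z^2 + 14*z + 49)/(z^2 - 25)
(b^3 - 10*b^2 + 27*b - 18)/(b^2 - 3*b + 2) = (b^2 - 9*b + 18)/(b - 2)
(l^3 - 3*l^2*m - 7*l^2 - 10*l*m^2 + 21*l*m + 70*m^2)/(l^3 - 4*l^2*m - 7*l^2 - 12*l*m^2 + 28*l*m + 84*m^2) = (l - 5*m)/(l - 6*m)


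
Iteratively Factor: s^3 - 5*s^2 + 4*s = (s - 1)*(s^2 - 4*s) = s*(s - 1)*(s - 4)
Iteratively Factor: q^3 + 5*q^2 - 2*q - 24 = (q + 3)*(q^2 + 2*q - 8) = (q - 2)*(q + 3)*(q + 4)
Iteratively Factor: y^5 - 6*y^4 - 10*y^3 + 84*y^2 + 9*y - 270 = (y - 3)*(y^4 - 3*y^3 - 19*y^2 + 27*y + 90) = (y - 3)*(y + 2)*(y^3 - 5*y^2 - 9*y + 45) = (y - 3)*(y + 2)*(y + 3)*(y^2 - 8*y + 15) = (y - 3)^2*(y + 2)*(y + 3)*(y - 5)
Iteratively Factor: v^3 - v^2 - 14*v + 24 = (v - 2)*(v^2 + v - 12) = (v - 2)*(v + 4)*(v - 3)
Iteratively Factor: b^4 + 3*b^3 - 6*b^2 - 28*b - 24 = (b + 2)*(b^3 + b^2 - 8*b - 12) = (b - 3)*(b + 2)*(b^2 + 4*b + 4) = (b - 3)*(b + 2)^2*(b + 2)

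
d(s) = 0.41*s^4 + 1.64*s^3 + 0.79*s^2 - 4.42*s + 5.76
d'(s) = 1.64*s^3 + 4.92*s^2 + 1.58*s - 4.42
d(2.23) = 28.16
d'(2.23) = 41.76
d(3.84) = 182.45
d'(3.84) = 167.06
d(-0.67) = 8.67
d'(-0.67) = -3.76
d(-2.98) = 14.88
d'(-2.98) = -8.84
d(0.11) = 5.29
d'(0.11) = -4.18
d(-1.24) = 10.30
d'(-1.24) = -1.94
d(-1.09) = 9.97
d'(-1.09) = -2.42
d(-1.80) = 11.02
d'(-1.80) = -0.89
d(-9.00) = 1603.98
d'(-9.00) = -815.68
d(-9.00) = 1603.98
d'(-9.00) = -815.68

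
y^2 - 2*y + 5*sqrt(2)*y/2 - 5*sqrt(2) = (y - 2)*(y + 5*sqrt(2)/2)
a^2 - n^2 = (a - n)*(a + n)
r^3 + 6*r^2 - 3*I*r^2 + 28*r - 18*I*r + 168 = (r + 6)*(r - 7*I)*(r + 4*I)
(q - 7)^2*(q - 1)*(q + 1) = q^4 - 14*q^3 + 48*q^2 + 14*q - 49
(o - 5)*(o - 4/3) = o^2 - 19*o/3 + 20/3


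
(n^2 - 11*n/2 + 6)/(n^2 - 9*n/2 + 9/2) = (n - 4)/(n - 3)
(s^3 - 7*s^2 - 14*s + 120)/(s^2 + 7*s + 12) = (s^2 - 11*s + 30)/(s + 3)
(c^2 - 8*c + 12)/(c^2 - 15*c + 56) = (c^2 - 8*c + 12)/(c^2 - 15*c + 56)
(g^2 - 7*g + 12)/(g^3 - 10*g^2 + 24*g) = (g - 3)/(g*(g - 6))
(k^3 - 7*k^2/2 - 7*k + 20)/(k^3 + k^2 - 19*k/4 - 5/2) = 2*(k - 4)/(2*k + 1)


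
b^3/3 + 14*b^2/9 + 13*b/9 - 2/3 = (b/3 + 1)*(b - 1/3)*(b + 2)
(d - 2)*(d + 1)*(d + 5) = d^3 + 4*d^2 - 7*d - 10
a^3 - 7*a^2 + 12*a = a*(a - 4)*(a - 3)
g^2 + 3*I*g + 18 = (g - 3*I)*(g + 6*I)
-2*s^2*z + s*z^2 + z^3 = z*(-s + z)*(2*s + z)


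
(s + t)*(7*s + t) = 7*s^2 + 8*s*t + t^2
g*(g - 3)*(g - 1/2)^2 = g^4 - 4*g^3 + 13*g^2/4 - 3*g/4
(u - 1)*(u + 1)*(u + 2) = u^3 + 2*u^2 - u - 2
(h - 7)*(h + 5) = h^2 - 2*h - 35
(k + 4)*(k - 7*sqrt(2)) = k^2 - 7*sqrt(2)*k + 4*k - 28*sqrt(2)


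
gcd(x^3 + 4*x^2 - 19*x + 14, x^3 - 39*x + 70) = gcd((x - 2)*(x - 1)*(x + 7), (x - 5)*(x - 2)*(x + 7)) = x^2 + 5*x - 14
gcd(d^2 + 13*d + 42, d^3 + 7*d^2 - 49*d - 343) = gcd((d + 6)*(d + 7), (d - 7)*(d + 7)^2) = d + 7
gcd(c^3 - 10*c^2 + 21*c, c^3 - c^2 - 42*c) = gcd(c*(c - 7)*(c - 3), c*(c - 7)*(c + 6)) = c^2 - 7*c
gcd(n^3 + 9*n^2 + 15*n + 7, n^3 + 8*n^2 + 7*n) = n^2 + 8*n + 7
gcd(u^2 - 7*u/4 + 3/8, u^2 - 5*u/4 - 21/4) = 1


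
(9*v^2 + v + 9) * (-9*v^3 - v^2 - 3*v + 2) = -81*v^5 - 18*v^4 - 109*v^3 + 6*v^2 - 25*v + 18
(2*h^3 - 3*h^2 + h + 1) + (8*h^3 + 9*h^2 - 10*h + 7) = 10*h^3 + 6*h^2 - 9*h + 8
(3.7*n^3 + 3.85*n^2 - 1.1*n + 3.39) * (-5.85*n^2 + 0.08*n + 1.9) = -21.645*n^5 - 22.2265*n^4 + 13.773*n^3 - 12.6045*n^2 - 1.8188*n + 6.441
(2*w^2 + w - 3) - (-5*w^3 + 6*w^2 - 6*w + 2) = 5*w^3 - 4*w^2 + 7*w - 5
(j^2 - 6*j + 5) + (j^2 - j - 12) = 2*j^2 - 7*j - 7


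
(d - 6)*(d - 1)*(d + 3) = d^3 - 4*d^2 - 15*d + 18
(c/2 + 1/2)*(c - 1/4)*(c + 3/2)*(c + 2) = c^4/2 + 17*c^3/8 + 43*c^2/16 + 11*c/16 - 3/8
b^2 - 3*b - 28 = (b - 7)*(b + 4)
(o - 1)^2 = o^2 - 2*o + 1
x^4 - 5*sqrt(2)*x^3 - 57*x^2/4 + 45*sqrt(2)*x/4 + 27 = (x - 3/2)*(x + 3/2)*(x - 6*sqrt(2))*(x + sqrt(2))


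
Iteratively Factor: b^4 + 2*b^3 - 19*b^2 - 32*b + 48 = (b - 1)*(b^3 + 3*b^2 - 16*b - 48) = (b - 4)*(b - 1)*(b^2 + 7*b + 12) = (b - 4)*(b - 1)*(b + 3)*(b + 4)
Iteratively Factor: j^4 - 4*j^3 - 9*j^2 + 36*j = (j - 4)*(j^3 - 9*j) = (j - 4)*(j - 3)*(j^2 + 3*j) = (j - 4)*(j - 3)*(j + 3)*(j)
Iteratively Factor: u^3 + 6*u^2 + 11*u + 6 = (u + 1)*(u^2 + 5*u + 6) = (u + 1)*(u + 3)*(u + 2)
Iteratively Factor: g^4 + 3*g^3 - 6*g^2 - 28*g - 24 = (g + 2)*(g^3 + g^2 - 8*g - 12) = (g + 2)^2*(g^2 - g - 6) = (g + 2)^3*(g - 3)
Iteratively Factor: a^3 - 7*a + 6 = (a - 2)*(a^2 + 2*a - 3) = (a - 2)*(a - 1)*(a + 3)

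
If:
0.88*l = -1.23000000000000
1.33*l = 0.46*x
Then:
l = -1.40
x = -4.04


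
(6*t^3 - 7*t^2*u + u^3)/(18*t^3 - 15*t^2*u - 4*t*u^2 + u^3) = (2*t - u)/(6*t - u)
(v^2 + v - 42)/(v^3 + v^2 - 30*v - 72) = (v + 7)/(v^2 + 7*v + 12)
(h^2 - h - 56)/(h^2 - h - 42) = (-h^2 + h + 56)/(-h^2 + h + 42)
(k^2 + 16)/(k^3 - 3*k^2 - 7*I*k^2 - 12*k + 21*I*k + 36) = (k + 4*I)/(k^2 - 3*k*(1 + I) + 9*I)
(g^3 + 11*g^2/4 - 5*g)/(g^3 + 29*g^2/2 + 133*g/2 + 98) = g*(4*g - 5)/(2*(2*g^2 + 21*g + 49))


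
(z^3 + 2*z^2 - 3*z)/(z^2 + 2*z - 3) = z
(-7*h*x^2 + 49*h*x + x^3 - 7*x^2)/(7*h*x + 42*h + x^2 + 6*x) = x*(-7*h*x + 49*h + x^2 - 7*x)/(7*h*x + 42*h + x^2 + 6*x)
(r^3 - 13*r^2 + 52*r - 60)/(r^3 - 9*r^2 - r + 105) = (r^2 - 8*r + 12)/(r^2 - 4*r - 21)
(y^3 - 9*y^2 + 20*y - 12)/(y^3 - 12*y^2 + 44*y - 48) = (y - 1)/(y - 4)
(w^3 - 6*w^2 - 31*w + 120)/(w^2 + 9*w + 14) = (w^3 - 6*w^2 - 31*w + 120)/(w^2 + 9*w + 14)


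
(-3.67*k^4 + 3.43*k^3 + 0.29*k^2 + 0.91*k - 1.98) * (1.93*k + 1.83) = -7.0831*k^5 - 0.0961999999999996*k^4 + 6.8366*k^3 + 2.287*k^2 - 2.1561*k - 3.6234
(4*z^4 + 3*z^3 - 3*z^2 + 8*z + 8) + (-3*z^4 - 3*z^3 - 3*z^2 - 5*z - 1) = z^4 - 6*z^2 + 3*z + 7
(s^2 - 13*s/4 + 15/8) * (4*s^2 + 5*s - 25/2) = 4*s^4 - 8*s^3 - 85*s^2/4 + 50*s - 375/16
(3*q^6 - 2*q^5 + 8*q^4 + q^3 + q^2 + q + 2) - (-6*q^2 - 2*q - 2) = 3*q^6 - 2*q^5 + 8*q^4 + q^3 + 7*q^2 + 3*q + 4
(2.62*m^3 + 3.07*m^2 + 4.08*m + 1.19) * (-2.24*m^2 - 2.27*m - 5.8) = -5.8688*m^5 - 12.8242*m^4 - 31.3041*m^3 - 29.7332*m^2 - 26.3653*m - 6.902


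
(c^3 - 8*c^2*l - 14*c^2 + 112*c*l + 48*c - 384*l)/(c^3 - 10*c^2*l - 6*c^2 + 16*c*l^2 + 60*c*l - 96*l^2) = (c - 8)/(c - 2*l)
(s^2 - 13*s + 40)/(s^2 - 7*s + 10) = (s - 8)/(s - 2)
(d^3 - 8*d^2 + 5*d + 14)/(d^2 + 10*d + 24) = (d^3 - 8*d^2 + 5*d + 14)/(d^2 + 10*d + 24)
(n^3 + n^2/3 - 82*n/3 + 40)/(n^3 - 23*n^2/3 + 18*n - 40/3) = (n + 6)/(n - 2)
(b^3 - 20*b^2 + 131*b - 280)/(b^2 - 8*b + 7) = (b^2 - 13*b + 40)/(b - 1)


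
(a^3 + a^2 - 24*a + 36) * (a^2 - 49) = a^5 + a^4 - 73*a^3 - 13*a^2 + 1176*a - 1764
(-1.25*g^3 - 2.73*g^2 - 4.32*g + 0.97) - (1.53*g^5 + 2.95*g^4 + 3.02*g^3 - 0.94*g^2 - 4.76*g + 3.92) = -1.53*g^5 - 2.95*g^4 - 4.27*g^3 - 1.79*g^2 + 0.44*g - 2.95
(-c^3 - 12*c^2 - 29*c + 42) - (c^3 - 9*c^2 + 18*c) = -2*c^3 - 3*c^2 - 47*c + 42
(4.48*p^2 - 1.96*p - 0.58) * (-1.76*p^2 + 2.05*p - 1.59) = -7.8848*p^4 + 12.6336*p^3 - 10.1204*p^2 + 1.9274*p + 0.9222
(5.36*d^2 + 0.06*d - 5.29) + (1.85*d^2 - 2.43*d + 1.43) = 7.21*d^2 - 2.37*d - 3.86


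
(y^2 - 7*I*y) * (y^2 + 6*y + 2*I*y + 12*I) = y^4 + 6*y^3 - 5*I*y^3 + 14*y^2 - 30*I*y^2 + 84*y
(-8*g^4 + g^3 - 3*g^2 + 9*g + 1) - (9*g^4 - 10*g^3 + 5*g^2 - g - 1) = -17*g^4 + 11*g^3 - 8*g^2 + 10*g + 2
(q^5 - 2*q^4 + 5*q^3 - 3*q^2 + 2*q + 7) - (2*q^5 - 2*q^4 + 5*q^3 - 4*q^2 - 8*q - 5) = -q^5 + q^2 + 10*q + 12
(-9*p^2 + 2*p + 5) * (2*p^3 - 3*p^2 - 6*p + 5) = -18*p^5 + 31*p^4 + 58*p^3 - 72*p^2 - 20*p + 25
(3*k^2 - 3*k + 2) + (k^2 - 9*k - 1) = 4*k^2 - 12*k + 1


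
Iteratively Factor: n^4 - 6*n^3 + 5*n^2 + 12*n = (n - 3)*(n^3 - 3*n^2 - 4*n) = (n - 3)*(n + 1)*(n^2 - 4*n) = n*(n - 3)*(n + 1)*(n - 4)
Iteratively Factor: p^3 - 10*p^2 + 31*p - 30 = (p - 2)*(p^2 - 8*p + 15) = (p - 3)*(p - 2)*(p - 5)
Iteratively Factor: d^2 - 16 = (d + 4)*(d - 4)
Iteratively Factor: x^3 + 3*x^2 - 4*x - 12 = (x + 2)*(x^2 + x - 6) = (x - 2)*(x + 2)*(x + 3)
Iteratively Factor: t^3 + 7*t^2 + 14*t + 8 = (t + 1)*(t^2 + 6*t + 8) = (t + 1)*(t + 4)*(t + 2)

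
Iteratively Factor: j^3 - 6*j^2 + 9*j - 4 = (j - 1)*(j^2 - 5*j + 4) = (j - 1)^2*(j - 4)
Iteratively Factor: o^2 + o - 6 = (o + 3)*(o - 2)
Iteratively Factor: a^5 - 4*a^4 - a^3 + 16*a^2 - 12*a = (a - 2)*(a^4 - 2*a^3 - 5*a^2 + 6*a) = a*(a - 2)*(a^3 - 2*a^2 - 5*a + 6) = a*(a - 2)*(a + 2)*(a^2 - 4*a + 3) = a*(a - 2)*(a - 1)*(a + 2)*(a - 3)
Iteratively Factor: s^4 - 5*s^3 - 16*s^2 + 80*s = (s - 4)*(s^3 - s^2 - 20*s) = (s - 5)*(s - 4)*(s^2 + 4*s) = (s - 5)*(s - 4)*(s + 4)*(s)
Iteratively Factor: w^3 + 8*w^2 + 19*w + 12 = (w + 1)*(w^2 + 7*w + 12) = (w + 1)*(w + 3)*(w + 4)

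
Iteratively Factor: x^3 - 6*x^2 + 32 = (x - 4)*(x^2 - 2*x - 8) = (x - 4)*(x + 2)*(x - 4)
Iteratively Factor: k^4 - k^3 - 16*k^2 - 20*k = (k + 2)*(k^3 - 3*k^2 - 10*k) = (k + 2)^2*(k^2 - 5*k) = (k - 5)*(k + 2)^2*(k)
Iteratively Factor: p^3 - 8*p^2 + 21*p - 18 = (p - 3)*(p^2 - 5*p + 6) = (p - 3)*(p - 2)*(p - 3)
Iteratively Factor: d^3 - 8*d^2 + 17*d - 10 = (d - 5)*(d^2 - 3*d + 2) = (d - 5)*(d - 2)*(d - 1)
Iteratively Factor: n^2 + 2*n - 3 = (n - 1)*(n + 3)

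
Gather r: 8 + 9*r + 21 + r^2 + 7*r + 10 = r^2 + 16*r + 39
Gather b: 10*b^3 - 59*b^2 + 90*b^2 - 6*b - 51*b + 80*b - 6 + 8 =10*b^3 + 31*b^2 + 23*b + 2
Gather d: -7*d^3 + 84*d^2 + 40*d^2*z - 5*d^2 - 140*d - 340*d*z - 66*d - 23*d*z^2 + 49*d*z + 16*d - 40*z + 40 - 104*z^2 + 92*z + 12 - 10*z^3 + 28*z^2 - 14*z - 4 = -7*d^3 + d^2*(40*z + 79) + d*(-23*z^2 - 291*z - 190) - 10*z^3 - 76*z^2 + 38*z + 48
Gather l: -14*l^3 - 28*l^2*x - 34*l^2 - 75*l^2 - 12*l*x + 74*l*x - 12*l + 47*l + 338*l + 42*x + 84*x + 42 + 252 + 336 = -14*l^3 + l^2*(-28*x - 109) + l*(62*x + 373) + 126*x + 630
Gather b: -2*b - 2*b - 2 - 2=-4*b - 4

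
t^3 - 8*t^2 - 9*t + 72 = (t - 8)*(t - 3)*(t + 3)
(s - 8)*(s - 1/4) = s^2 - 33*s/4 + 2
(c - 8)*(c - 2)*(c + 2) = c^3 - 8*c^2 - 4*c + 32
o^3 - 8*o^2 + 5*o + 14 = (o - 7)*(o - 2)*(o + 1)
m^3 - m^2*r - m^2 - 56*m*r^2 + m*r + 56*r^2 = (m - 1)*(m - 8*r)*(m + 7*r)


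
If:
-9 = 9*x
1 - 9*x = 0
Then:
No Solution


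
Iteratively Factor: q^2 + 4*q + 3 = (q + 3)*(q + 1)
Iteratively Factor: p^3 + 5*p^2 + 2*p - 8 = (p + 2)*(p^2 + 3*p - 4) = (p + 2)*(p + 4)*(p - 1)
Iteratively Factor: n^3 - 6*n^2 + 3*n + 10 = (n - 5)*(n^2 - n - 2) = (n - 5)*(n + 1)*(n - 2)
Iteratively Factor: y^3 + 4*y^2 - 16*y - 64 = (y + 4)*(y^2 - 16) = (y + 4)^2*(y - 4)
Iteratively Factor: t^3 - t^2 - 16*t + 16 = (t - 4)*(t^2 + 3*t - 4) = (t - 4)*(t + 4)*(t - 1)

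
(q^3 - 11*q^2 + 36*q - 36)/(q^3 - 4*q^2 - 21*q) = (-q^3 + 11*q^2 - 36*q + 36)/(q*(-q^2 + 4*q + 21))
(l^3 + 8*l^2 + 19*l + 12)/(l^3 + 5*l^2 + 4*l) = (l + 3)/l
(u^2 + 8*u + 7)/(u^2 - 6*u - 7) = (u + 7)/(u - 7)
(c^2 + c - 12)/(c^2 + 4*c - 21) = (c + 4)/(c + 7)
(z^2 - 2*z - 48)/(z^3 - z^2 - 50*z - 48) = 1/(z + 1)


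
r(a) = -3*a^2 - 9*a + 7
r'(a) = -6*a - 9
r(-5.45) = -33.06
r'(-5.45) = 23.70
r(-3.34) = 3.59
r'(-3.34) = 11.04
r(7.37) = -222.28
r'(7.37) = -53.22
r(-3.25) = 4.56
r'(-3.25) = 10.50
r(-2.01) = 12.97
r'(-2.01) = 3.06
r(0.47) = 2.11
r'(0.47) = -11.82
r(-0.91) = 12.71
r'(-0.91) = -3.54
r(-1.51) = 13.75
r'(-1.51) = 0.06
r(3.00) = -47.00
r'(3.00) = -27.00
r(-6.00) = -47.00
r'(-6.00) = 27.00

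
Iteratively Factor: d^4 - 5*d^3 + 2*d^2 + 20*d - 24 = (d - 3)*(d^3 - 2*d^2 - 4*d + 8) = (d - 3)*(d - 2)*(d^2 - 4) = (d - 3)*(d - 2)*(d + 2)*(d - 2)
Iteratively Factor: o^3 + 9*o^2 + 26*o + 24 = (o + 2)*(o^2 + 7*o + 12) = (o + 2)*(o + 4)*(o + 3)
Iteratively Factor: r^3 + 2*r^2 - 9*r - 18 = (r - 3)*(r^2 + 5*r + 6) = (r - 3)*(r + 2)*(r + 3)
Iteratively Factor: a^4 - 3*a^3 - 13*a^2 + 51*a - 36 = (a - 3)*(a^3 - 13*a + 12) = (a - 3)*(a + 4)*(a^2 - 4*a + 3) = (a - 3)*(a - 1)*(a + 4)*(a - 3)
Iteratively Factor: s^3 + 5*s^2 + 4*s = (s)*(s^2 + 5*s + 4) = s*(s + 1)*(s + 4)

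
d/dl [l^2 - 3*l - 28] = 2*l - 3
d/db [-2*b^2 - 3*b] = -4*b - 3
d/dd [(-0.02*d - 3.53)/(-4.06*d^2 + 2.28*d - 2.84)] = (-0.0812*d^2 - 28.6636*d + 8.1052)/(16.4836*d^4 - 18.5136*d^3 + 28.2592*d^2 - 12.9504*d + 8.0656)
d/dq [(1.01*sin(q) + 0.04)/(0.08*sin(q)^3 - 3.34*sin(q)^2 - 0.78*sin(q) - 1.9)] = (-0.1616*sin(q)^3 + 3.3638*sin(q)^2 + 0.2672*sin(q) - 1.8878)*cos(q)/(0.0064*sin(q)^6 - 0.5344*sin(q)^5 + 11.0308*sin(q)^4 + 4.9064*sin(q)^3 + 13.3004*sin(q)^2 + 2.964*sin(q) + 3.61)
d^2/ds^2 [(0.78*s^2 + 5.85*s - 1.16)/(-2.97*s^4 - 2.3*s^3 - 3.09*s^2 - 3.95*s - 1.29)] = (-41.281812*s^8 - 651.19626*s^7 - 428.672532*s^6 - 160.27659*s^5 + 541.81851*s^4 + 680.62413*s^3 + 303.293028*s^2 + 204.21207*s + 83.971402)/(26.198073*s^12 + 60.86421*s^11 + 128.903643*s^10 + 243.341405*s^9 + 330.143454*s^8 + 398.94234*s^7 + 428.462406*s^6 + 366.612225*s^5 + 266.731353*s^4 + 167.582735*s^3 + 75.807882*s^2 + 19.719585*s + 2.146689)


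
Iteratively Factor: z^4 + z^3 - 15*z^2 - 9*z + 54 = (z + 3)*(z^3 - 2*z^2 - 9*z + 18) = (z + 3)^2*(z^2 - 5*z + 6) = (z - 2)*(z + 3)^2*(z - 3)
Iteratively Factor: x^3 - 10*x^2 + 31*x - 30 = (x - 5)*(x^2 - 5*x + 6) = (x - 5)*(x - 3)*(x - 2)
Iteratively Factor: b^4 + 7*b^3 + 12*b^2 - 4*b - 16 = (b + 2)*(b^3 + 5*b^2 + 2*b - 8) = (b + 2)*(b + 4)*(b^2 + b - 2) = (b - 1)*(b + 2)*(b + 4)*(b + 2)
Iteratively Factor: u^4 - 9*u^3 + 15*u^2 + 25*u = (u)*(u^3 - 9*u^2 + 15*u + 25) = u*(u - 5)*(u^2 - 4*u - 5) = u*(u - 5)*(u + 1)*(u - 5)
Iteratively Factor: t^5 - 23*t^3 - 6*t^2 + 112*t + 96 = (t - 4)*(t^4 + 4*t^3 - 7*t^2 - 34*t - 24) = (t - 4)*(t + 2)*(t^3 + 2*t^2 - 11*t - 12) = (t - 4)*(t + 1)*(t + 2)*(t^2 + t - 12) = (t - 4)*(t - 3)*(t + 1)*(t + 2)*(t + 4)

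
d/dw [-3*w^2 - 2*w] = -6*w - 2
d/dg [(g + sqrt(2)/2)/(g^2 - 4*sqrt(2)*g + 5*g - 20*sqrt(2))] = (g^2 - 4*sqrt(2)*g + 5*g - (2*g + sqrt(2))*(2*g - 4*sqrt(2) + 5)/2 - 20*sqrt(2))/(g^2 - 4*sqrt(2)*g + 5*g - 20*sqrt(2))^2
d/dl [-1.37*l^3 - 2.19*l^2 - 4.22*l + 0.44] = -4.11*l^2 - 4.38*l - 4.22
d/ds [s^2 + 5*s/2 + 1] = 2*s + 5/2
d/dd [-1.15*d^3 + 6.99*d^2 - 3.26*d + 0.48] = -3.45*d^2 + 13.98*d - 3.26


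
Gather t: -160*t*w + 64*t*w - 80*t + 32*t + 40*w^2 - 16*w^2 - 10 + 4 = t*(-96*w - 48) + 24*w^2 - 6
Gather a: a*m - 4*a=a*(m - 4)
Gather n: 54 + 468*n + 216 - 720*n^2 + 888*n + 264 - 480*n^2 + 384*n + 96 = -1200*n^2 + 1740*n + 630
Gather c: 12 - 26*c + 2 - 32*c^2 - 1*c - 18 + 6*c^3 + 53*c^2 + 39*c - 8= 6*c^3 + 21*c^2 + 12*c - 12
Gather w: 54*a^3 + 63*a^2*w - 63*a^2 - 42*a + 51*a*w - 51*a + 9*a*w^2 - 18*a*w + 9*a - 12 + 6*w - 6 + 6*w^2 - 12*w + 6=54*a^3 - 63*a^2 - 84*a + w^2*(9*a + 6) + w*(63*a^2 + 33*a - 6) - 12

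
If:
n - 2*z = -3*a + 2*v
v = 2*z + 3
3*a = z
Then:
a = z/3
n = 5*z + 6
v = 2*z + 3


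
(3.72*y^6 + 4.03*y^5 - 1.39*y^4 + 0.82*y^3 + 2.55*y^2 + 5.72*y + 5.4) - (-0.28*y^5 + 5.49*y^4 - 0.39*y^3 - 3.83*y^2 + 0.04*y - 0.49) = 3.72*y^6 + 4.31*y^5 - 6.88*y^4 + 1.21*y^3 + 6.38*y^2 + 5.68*y + 5.89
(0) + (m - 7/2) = m - 7/2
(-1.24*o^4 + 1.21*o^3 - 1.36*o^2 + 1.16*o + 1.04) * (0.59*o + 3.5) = -0.7316*o^5 - 3.6261*o^4 + 3.4326*o^3 - 4.0756*o^2 + 4.6736*o + 3.64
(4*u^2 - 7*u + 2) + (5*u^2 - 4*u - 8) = 9*u^2 - 11*u - 6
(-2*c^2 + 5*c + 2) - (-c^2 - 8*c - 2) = -c^2 + 13*c + 4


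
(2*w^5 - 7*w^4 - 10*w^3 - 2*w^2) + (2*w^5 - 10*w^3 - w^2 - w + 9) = 4*w^5 - 7*w^4 - 20*w^3 - 3*w^2 - w + 9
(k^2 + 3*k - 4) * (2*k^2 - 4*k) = 2*k^4 + 2*k^3 - 20*k^2 + 16*k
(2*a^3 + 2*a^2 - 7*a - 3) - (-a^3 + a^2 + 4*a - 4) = 3*a^3 + a^2 - 11*a + 1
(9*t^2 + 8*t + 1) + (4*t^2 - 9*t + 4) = 13*t^2 - t + 5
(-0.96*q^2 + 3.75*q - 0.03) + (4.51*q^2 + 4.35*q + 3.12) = 3.55*q^2 + 8.1*q + 3.09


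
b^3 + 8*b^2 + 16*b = b*(b + 4)^2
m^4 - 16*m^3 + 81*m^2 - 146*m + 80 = (m - 8)*(m - 5)*(m - 2)*(m - 1)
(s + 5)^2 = s^2 + 10*s + 25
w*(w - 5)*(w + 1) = w^3 - 4*w^2 - 5*w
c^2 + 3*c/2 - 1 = (c - 1/2)*(c + 2)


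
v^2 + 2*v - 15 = (v - 3)*(v + 5)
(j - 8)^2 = j^2 - 16*j + 64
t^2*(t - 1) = t^3 - t^2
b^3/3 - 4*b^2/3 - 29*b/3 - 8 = (b/3 + 1)*(b - 8)*(b + 1)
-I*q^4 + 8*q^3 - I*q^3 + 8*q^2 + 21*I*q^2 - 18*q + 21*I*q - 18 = (q + 2*I)*(q + 3*I)^2*(-I*q - I)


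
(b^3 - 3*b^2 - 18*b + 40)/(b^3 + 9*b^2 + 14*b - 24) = (b^2 - 7*b + 10)/(b^2 + 5*b - 6)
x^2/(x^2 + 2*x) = x/(x + 2)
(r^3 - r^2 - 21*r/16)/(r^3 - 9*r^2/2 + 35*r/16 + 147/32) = 2*r/(2*r - 7)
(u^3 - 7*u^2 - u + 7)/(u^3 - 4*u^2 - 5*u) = (u^2 - 8*u + 7)/(u*(u - 5))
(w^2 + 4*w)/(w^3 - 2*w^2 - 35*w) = (w + 4)/(w^2 - 2*w - 35)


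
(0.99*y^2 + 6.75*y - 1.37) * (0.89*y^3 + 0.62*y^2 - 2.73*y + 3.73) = 0.8811*y^5 + 6.6213*y^4 + 0.262999999999999*y^3 - 15.5842*y^2 + 28.9176*y - 5.1101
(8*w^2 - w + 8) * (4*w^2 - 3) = 32*w^4 - 4*w^3 + 8*w^2 + 3*w - 24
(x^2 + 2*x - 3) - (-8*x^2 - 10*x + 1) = 9*x^2 + 12*x - 4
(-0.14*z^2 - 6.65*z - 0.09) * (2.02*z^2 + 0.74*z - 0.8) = -0.2828*z^4 - 13.5366*z^3 - 4.9908*z^2 + 5.2534*z + 0.072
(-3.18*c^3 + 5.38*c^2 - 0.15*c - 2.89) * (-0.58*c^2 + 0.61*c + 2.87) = 1.8444*c^5 - 5.0602*c^4 - 5.7578*c^3 + 17.0253*c^2 - 2.1934*c - 8.2943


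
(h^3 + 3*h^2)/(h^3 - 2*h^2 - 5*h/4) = 4*h*(h + 3)/(4*h^2 - 8*h - 5)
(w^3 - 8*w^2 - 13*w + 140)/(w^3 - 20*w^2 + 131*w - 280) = (w + 4)/(w - 8)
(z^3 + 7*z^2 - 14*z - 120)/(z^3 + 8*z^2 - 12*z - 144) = (z + 5)/(z + 6)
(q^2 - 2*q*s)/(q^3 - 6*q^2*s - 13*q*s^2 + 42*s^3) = q/(q^2 - 4*q*s - 21*s^2)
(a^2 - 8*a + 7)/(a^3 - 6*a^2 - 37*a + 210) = (a - 1)/(a^2 + a - 30)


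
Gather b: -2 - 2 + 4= 0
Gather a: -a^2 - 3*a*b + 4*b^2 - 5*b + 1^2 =-a^2 - 3*a*b + 4*b^2 - 5*b + 1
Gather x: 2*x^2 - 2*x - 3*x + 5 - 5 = 2*x^2 - 5*x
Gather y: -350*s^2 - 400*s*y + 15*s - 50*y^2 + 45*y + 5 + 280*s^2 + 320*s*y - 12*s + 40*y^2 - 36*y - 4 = -70*s^2 + 3*s - 10*y^2 + y*(9 - 80*s) + 1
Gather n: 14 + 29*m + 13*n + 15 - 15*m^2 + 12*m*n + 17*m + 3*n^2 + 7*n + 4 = -15*m^2 + 46*m + 3*n^2 + n*(12*m + 20) + 33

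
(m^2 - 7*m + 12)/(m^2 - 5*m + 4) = (m - 3)/(m - 1)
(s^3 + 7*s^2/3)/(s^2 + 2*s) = s*(3*s + 7)/(3*(s + 2))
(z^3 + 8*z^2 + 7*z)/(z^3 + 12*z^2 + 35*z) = (z + 1)/(z + 5)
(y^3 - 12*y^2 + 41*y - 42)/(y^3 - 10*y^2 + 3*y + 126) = (y^2 - 5*y + 6)/(y^2 - 3*y - 18)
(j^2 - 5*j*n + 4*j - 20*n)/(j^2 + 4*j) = (j - 5*n)/j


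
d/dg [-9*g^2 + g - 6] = 1 - 18*g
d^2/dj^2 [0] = 0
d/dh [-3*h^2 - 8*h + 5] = -6*h - 8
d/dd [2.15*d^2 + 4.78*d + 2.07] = 4.3*d + 4.78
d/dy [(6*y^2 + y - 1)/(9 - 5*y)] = 2*(-15*y^2 + 54*y + 2)/(25*y^2 - 90*y + 81)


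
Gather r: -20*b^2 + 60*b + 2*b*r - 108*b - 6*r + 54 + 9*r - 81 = -20*b^2 - 48*b + r*(2*b + 3) - 27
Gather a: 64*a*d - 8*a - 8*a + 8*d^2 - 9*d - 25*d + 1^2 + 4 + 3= a*(64*d - 16) + 8*d^2 - 34*d + 8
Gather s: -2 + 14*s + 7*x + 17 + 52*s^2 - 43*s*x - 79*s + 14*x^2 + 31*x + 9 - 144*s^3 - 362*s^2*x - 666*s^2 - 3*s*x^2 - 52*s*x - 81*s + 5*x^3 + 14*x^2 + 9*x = -144*s^3 + s^2*(-362*x - 614) + s*(-3*x^2 - 95*x - 146) + 5*x^3 + 28*x^2 + 47*x + 24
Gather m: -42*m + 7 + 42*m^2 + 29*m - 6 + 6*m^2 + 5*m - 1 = 48*m^2 - 8*m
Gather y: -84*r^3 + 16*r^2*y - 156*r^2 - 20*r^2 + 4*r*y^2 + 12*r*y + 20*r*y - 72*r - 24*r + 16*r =-84*r^3 - 176*r^2 + 4*r*y^2 - 80*r + y*(16*r^2 + 32*r)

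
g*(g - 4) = g^2 - 4*g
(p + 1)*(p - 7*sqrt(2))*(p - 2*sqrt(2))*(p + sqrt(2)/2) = p^4 - 17*sqrt(2)*p^3/2 + p^3 - 17*sqrt(2)*p^2/2 + 19*p^2 + 19*p + 14*sqrt(2)*p + 14*sqrt(2)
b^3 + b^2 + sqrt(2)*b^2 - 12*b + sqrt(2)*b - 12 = (b + 1)*(b - 2*sqrt(2))*(b + 3*sqrt(2))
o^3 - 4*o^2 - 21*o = o*(o - 7)*(o + 3)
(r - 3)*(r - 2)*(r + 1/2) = r^3 - 9*r^2/2 + 7*r/2 + 3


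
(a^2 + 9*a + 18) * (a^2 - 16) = a^4 + 9*a^3 + 2*a^2 - 144*a - 288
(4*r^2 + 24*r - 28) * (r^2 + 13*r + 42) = 4*r^4 + 76*r^3 + 452*r^2 + 644*r - 1176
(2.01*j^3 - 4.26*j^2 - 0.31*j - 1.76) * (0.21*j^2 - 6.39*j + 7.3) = 0.4221*j^5 - 13.7385*j^4 + 41.8293*j^3 - 29.4867*j^2 + 8.9834*j - 12.848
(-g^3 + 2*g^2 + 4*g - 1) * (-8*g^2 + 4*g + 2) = 8*g^5 - 20*g^4 - 26*g^3 + 28*g^2 + 4*g - 2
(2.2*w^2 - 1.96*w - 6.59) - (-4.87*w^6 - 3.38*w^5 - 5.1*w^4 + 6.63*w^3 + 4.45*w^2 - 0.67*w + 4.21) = 4.87*w^6 + 3.38*w^5 + 5.1*w^4 - 6.63*w^3 - 2.25*w^2 - 1.29*w - 10.8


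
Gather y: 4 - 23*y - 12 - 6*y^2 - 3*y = -6*y^2 - 26*y - 8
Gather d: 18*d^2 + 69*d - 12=18*d^2 + 69*d - 12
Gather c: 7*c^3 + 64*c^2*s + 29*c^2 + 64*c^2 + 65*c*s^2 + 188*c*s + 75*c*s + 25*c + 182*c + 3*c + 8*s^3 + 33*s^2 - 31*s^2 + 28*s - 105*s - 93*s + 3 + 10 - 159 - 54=7*c^3 + c^2*(64*s + 93) + c*(65*s^2 + 263*s + 210) + 8*s^3 + 2*s^2 - 170*s - 200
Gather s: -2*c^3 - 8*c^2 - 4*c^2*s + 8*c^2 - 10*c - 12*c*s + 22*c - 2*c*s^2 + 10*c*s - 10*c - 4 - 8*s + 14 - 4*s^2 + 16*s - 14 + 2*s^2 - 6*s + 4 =-2*c^3 + 2*c + s^2*(-2*c - 2) + s*(-4*c^2 - 2*c + 2)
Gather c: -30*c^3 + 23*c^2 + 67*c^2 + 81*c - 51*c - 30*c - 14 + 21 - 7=-30*c^3 + 90*c^2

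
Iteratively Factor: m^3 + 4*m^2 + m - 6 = (m + 2)*(m^2 + 2*m - 3) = (m - 1)*(m + 2)*(m + 3)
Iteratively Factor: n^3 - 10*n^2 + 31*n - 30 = (n - 5)*(n^2 - 5*n + 6) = (n - 5)*(n - 3)*(n - 2)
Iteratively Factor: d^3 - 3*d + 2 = (d + 2)*(d^2 - 2*d + 1) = (d - 1)*(d + 2)*(d - 1)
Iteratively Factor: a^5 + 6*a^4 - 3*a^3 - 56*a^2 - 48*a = (a + 1)*(a^4 + 5*a^3 - 8*a^2 - 48*a) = a*(a + 1)*(a^3 + 5*a^2 - 8*a - 48) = a*(a + 1)*(a + 4)*(a^2 + a - 12) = a*(a + 1)*(a + 4)^2*(a - 3)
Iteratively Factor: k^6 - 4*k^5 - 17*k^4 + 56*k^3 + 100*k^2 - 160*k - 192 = (k + 2)*(k^5 - 6*k^4 - 5*k^3 + 66*k^2 - 32*k - 96) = (k - 4)*(k + 2)*(k^4 - 2*k^3 - 13*k^2 + 14*k + 24) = (k - 4)*(k - 2)*(k + 2)*(k^3 - 13*k - 12) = (k - 4)*(k - 2)*(k + 2)*(k + 3)*(k^2 - 3*k - 4) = (k - 4)^2*(k - 2)*(k + 2)*(k + 3)*(k + 1)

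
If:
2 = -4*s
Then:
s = -1/2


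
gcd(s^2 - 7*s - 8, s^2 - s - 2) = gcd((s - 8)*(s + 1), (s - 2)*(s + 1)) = s + 1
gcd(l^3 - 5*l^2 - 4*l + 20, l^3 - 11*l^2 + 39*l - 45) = l - 5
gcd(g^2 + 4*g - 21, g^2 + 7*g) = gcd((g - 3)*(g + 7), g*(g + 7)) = g + 7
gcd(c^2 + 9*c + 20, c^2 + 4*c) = c + 4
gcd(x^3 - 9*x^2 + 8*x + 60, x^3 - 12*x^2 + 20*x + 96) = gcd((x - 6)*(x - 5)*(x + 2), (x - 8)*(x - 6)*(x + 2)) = x^2 - 4*x - 12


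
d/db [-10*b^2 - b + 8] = -20*b - 1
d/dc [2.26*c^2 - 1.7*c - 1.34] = 4.52*c - 1.7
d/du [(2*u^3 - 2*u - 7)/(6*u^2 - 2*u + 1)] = 2*(6*u^4 - 4*u^3 + 9*u^2 + 42*u - 8)/(36*u^4 - 24*u^3 + 16*u^2 - 4*u + 1)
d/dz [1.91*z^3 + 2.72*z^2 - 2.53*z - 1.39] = 5.73*z^2 + 5.44*z - 2.53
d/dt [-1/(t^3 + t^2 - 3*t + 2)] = (3*t^2 + 2*t - 3)/(t^3 + t^2 - 3*t + 2)^2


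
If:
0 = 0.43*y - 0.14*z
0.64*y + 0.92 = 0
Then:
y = -1.44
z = -4.42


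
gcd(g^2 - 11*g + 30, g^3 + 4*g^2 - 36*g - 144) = g - 6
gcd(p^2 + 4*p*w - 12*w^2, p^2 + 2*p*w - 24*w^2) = p + 6*w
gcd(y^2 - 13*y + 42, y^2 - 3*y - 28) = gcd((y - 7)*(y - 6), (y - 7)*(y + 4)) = y - 7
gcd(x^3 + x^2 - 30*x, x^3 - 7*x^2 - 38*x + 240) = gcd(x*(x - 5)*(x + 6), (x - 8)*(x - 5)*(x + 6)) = x^2 + x - 30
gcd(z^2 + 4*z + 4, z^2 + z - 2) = z + 2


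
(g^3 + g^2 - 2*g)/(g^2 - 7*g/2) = 2*(g^2 + g - 2)/(2*g - 7)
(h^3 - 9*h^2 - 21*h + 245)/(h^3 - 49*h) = (h^2 - 2*h - 35)/(h*(h + 7))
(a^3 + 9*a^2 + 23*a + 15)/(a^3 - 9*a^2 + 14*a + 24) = (a^2 + 8*a + 15)/(a^2 - 10*a + 24)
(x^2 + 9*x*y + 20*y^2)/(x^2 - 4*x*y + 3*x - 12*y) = (x^2 + 9*x*y + 20*y^2)/(x^2 - 4*x*y + 3*x - 12*y)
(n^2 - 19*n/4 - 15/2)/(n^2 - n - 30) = (n + 5/4)/(n + 5)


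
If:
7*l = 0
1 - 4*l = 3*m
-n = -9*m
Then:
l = 0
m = 1/3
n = 3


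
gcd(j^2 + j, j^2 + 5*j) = j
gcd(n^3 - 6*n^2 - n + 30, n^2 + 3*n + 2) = n + 2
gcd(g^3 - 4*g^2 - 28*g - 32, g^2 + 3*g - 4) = 1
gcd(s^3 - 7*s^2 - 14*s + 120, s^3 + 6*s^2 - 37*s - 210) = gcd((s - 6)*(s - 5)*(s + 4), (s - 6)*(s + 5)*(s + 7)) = s - 6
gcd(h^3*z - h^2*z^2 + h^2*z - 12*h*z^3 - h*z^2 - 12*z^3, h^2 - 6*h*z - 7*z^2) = 1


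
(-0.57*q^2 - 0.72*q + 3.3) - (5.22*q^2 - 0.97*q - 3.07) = -5.79*q^2 + 0.25*q + 6.37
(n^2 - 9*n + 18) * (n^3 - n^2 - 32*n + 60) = n^5 - 10*n^4 - 5*n^3 + 330*n^2 - 1116*n + 1080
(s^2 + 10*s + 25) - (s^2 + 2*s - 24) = 8*s + 49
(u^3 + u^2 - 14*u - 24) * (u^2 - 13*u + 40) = u^5 - 12*u^4 + 13*u^3 + 198*u^2 - 248*u - 960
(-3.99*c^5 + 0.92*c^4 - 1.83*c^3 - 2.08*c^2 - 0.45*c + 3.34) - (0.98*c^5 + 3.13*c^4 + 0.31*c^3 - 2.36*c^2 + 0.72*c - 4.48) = -4.97*c^5 - 2.21*c^4 - 2.14*c^3 + 0.28*c^2 - 1.17*c + 7.82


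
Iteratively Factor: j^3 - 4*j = (j + 2)*(j^2 - 2*j) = (j - 2)*(j + 2)*(j)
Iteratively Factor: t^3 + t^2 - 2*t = (t + 2)*(t^2 - t) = t*(t + 2)*(t - 1)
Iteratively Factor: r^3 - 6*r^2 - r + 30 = (r - 3)*(r^2 - 3*r - 10) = (r - 3)*(r + 2)*(r - 5)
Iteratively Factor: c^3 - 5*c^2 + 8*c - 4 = (c - 1)*(c^2 - 4*c + 4) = (c - 2)*(c - 1)*(c - 2)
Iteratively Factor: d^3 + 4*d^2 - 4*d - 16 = (d + 4)*(d^2 - 4) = (d - 2)*(d + 4)*(d + 2)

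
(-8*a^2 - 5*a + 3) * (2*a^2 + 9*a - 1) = -16*a^4 - 82*a^3 - 31*a^2 + 32*a - 3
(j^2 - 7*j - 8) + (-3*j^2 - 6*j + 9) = -2*j^2 - 13*j + 1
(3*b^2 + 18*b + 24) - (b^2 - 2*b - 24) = 2*b^2 + 20*b + 48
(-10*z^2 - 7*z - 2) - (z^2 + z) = -11*z^2 - 8*z - 2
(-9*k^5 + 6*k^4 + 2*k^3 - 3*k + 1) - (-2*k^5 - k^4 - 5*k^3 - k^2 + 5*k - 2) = -7*k^5 + 7*k^4 + 7*k^3 + k^2 - 8*k + 3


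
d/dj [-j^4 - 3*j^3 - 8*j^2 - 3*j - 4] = -4*j^3 - 9*j^2 - 16*j - 3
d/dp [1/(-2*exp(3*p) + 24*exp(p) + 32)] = 3*(exp(2*p) - 4)*exp(p)/(2*(-exp(3*p) + 12*exp(p) + 16)^2)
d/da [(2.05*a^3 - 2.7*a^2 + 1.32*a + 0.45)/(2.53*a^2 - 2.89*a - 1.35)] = (5.1865*a^4 - 11.849*a^3 - 3.8391*a^2 + 5.013*a - 0.4815)/(6.4009*a^4 - 14.6234*a^3 + 1.5211*a^2 + 7.803*a + 1.8225)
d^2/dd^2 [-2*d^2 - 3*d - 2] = -4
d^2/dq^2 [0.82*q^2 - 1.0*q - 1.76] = 1.64000000000000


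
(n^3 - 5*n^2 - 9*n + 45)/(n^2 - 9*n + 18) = (n^2 - 2*n - 15)/(n - 6)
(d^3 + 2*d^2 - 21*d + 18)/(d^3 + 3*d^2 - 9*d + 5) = (d^2 + 3*d - 18)/(d^2 + 4*d - 5)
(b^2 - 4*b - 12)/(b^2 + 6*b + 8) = (b - 6)/(b + 4)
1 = 1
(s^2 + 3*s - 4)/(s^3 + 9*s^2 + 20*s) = (s - 1)/(s*(s + 5))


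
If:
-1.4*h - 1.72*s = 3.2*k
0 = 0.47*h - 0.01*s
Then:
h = 0.0212765957446809*s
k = -0.546808510638298*s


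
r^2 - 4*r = r*(r - 4)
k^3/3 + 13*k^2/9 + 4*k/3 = k*(k/3 + 1)*(k + 4/3)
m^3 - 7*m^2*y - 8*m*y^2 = m*(m - 8*y)*(m + y)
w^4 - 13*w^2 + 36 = (w - 3)*(w - 2)*(w + 2)*(w + 3)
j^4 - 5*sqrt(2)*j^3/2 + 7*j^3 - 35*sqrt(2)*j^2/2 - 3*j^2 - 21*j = j*(j + 7)*(j - 3*sqrt(2))*(j + sqrt(2)/2)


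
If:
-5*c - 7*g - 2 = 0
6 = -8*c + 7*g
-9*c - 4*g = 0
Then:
No Solution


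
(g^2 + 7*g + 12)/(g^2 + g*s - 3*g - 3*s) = (g^2 + 7*g + 12)/(g^2 + g*s - 3*g - 3*s)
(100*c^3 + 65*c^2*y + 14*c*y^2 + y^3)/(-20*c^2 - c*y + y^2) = (25*c^2 + 10*c*y + y^2)/(-5*c + y)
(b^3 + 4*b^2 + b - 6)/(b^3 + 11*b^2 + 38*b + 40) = (b^2 + 2*b - 3)/(b^2 + 9*b + 20)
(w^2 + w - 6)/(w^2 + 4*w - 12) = (w + 3)/(w + 6)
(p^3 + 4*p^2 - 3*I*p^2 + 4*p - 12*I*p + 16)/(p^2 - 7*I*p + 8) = (p^2 + 4*p*(1 - I) - 16*I)/(p - 8*I)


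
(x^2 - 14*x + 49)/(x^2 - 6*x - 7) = (x - 7)/(x + 1)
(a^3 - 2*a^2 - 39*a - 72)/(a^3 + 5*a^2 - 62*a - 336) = (a^2 + 6*a + 9)/(a^2 + 13*a + 42)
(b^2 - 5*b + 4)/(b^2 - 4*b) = (b - 1)/b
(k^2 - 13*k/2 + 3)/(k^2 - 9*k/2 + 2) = (k - 6)/(k - 4)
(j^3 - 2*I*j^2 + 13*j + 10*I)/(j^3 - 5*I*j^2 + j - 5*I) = (j + 2*I)/(j - I)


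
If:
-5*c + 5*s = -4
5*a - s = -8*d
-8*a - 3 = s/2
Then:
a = -s/16 - 3/8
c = s + 4/5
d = 21*s/128 + 15/64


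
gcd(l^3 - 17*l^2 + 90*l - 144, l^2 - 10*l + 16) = l - 8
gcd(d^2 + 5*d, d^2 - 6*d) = d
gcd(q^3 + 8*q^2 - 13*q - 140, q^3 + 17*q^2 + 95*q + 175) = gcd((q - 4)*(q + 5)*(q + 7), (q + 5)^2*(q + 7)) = q^2 + 12*q + 35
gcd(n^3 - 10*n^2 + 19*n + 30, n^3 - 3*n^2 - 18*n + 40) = n - 5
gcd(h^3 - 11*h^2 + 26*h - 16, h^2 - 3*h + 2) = h^2 - 3*h + 2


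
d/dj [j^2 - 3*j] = 2*j - 3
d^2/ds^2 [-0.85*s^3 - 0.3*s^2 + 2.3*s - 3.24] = -5.1*s - 0.6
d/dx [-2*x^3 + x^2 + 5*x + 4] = -6*x^2 + 2*x + 5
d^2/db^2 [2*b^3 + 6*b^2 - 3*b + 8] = 12*b + 12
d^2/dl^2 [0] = 0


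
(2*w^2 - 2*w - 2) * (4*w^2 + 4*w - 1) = 8*w^4 - 18*w^2 - 6*w + 2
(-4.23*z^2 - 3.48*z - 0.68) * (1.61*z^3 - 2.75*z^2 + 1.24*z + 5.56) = -6.8103*z^5 + 6.0297*z^4 + 3.23*z^3 - 25.964*z^2 - 20.192*z - 3.7808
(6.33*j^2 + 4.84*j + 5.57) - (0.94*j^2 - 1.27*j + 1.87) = 5.39*j^2 + 6.11*j + 3.7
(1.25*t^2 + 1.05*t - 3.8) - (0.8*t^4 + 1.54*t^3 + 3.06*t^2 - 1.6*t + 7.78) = -0.8*t^4 - 1.54*t^3 - 1.81*t^2 + 2.65*t - 11.58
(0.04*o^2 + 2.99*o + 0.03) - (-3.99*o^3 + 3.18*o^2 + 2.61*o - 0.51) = 3.99*o^3 - 3.14*o^2 + 0.38*o + 0.54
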